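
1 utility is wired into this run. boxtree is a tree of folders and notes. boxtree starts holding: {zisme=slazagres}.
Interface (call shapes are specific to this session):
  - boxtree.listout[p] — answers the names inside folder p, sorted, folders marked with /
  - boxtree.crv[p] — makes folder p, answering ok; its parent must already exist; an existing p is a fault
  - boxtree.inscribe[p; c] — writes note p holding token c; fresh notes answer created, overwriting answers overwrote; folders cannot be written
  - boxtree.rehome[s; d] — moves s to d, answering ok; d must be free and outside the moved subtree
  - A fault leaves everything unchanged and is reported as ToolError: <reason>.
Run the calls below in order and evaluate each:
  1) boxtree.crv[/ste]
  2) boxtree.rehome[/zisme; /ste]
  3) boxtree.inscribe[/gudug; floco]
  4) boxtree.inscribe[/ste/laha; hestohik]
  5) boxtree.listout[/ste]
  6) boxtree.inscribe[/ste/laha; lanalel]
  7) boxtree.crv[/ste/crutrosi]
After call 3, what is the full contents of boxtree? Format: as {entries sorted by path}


Next I call boxtree.crv passing p: /ste, → ok.
Next I call boxtree.rehome passing s: /zisme, d: /ste, and get ToolError: exists.
I call boxtree.inscribe passing p: /gudug, c: floco, → created.
I run boxtree.inscribe passing p: /ste/laha, c: hestohik, and observe created.
Now I run boxtree.listout passing p: /ste, yielding [laha].
I run boxtree.inscribe passing p: /ste/laha, c: lanalel, and observe overwrote.
Next I call boxtree.crv passing p: /ste/crutrosi, yielding ok.

Answer: {gudug=floco, ste/, zisme=slazagres}


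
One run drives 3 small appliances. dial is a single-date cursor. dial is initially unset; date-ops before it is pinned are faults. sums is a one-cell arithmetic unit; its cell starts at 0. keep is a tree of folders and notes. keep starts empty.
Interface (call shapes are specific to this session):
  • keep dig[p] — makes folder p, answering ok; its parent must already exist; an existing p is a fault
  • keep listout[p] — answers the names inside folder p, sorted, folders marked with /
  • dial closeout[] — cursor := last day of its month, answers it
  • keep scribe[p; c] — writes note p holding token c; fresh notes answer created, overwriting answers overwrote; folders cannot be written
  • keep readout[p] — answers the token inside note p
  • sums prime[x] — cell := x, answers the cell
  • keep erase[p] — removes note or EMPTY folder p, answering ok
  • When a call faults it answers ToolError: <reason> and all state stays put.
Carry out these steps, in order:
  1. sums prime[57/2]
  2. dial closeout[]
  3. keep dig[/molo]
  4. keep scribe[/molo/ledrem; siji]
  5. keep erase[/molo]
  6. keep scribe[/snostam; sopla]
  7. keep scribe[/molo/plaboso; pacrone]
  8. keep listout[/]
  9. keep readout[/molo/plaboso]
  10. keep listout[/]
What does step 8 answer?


Answer: [molo/, snostam]

Derivation:
> sums prime x→57/2
  57/2
> dial closeout
  ToolError: no date set
> keep dig p→/molo
  ok
> keep scribe p→/molo/ledrem c→siji
  created
> keep erase p→/molo
  ToolError: not empty
> keep scribe p→/snostam c→sopla
  created
> keep scribe p→/molo/plaboso c→pacrone
  created
> keep listout p→/
  [molo/, snostam]
> keep readout p→/molo/plaboso
  pacrone
> keep listout p→/
  [molo/, snostam]


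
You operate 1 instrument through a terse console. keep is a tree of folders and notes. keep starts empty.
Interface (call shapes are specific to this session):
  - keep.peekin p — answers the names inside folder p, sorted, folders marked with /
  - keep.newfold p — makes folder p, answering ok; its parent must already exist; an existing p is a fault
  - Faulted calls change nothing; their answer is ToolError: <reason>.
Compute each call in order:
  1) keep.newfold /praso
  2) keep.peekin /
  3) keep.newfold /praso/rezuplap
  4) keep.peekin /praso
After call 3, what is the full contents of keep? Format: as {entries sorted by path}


Answer: {praso/, praso/rezuplap/}

Derivation:
Then keep.newfold passing /praso, and see ok.
Next I call keep.peekin passing /, giving [praso/].
I try keep.newfold passing /praso/rezuplap, → ok.
Then keep.peekin passing /praso, and see [rezuplap/].


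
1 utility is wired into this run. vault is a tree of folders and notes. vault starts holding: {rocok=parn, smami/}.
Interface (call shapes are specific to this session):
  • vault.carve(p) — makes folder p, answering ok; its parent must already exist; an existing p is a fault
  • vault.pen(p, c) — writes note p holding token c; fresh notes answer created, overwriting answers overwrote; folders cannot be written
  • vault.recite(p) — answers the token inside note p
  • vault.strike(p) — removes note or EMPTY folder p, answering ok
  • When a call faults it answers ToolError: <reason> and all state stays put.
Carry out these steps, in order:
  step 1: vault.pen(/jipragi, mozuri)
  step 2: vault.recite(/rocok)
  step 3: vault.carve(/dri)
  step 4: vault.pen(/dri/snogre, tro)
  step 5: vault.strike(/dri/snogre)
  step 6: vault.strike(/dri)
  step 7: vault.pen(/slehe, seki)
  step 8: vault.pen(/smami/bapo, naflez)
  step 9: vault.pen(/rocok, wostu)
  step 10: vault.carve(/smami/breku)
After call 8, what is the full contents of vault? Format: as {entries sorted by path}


-- 1. vault.pen(p='/jipragi', c='mozuri') => created
-- 2. vault.recite(p='/rocok') => parn
-- 3. vault.carve(p='/dri') => ok
-- 4. vault.pen(p='/dri/snogre', c='tro') => created
-- 5. vault.strike(p='/dri/snogre') => ok
-- 6. vault.strike(p='/dri') => ok
-- 7. vault.pen(p='/slehe', c='seki') => created
-- 8. vault.pen(p='/smami/bapo', c='naflez') => created
-- 9. vault.pen(p='/rocok', c='wostu') => overwrote
-- 10. vault.carve(p='/smami/breku') => ok

Answer: {jipragi=mozuri, rocok=parn, slehe=seki, smami/, smami/bapo=naflez}


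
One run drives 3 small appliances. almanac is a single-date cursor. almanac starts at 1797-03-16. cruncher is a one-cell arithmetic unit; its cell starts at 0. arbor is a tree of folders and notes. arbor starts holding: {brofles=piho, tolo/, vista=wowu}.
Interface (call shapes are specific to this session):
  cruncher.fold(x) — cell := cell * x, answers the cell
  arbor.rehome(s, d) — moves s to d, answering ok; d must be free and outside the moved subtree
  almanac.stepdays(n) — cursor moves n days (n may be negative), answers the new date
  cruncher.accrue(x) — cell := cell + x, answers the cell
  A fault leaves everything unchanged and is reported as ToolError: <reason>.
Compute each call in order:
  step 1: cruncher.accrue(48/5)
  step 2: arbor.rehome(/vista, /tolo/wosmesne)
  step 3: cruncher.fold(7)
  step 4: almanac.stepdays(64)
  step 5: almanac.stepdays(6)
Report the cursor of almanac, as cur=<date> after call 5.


% cruncher.accrue x=48/5
= 48/5
% arbor.rehome s=/vista d=/tolo/wosmesne
= ok
% cruncher.fold x=7
= 336/5
% almanac.stepdays n=64
= 1797-05-19
% almanac.stepdays n=6
= 1797-05-25

Answer: cur=1797-05-25


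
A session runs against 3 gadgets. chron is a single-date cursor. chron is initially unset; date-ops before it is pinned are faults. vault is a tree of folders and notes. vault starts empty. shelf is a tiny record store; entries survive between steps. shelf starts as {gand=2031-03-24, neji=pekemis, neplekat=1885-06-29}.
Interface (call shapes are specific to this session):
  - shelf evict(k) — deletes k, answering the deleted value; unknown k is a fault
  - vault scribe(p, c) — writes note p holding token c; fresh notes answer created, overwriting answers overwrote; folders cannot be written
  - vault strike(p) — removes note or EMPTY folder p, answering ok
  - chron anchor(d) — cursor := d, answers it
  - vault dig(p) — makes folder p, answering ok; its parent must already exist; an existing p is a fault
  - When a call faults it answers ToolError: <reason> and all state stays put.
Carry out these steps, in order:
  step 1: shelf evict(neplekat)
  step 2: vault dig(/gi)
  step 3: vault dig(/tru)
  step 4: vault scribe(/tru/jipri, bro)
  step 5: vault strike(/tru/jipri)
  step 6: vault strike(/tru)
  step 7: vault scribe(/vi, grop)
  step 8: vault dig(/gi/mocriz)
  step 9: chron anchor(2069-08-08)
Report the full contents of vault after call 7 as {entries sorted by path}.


Answer: {gi/, vi=grop}

Derivation:
> shelf evict neplekat
= 1885-06-29
> vault dig /gi
= ok
> vault dig /tru
= ok
> vault scribe /tru/jipri bro
= created
> vault strike /tru/jipri
= ok
> vault strike /tru
= ok
> vault scribe /vi grop
= created
> vault dig /gi/mocriz
= ok
> chron anchor 2069-08-08
= 2069-08-08


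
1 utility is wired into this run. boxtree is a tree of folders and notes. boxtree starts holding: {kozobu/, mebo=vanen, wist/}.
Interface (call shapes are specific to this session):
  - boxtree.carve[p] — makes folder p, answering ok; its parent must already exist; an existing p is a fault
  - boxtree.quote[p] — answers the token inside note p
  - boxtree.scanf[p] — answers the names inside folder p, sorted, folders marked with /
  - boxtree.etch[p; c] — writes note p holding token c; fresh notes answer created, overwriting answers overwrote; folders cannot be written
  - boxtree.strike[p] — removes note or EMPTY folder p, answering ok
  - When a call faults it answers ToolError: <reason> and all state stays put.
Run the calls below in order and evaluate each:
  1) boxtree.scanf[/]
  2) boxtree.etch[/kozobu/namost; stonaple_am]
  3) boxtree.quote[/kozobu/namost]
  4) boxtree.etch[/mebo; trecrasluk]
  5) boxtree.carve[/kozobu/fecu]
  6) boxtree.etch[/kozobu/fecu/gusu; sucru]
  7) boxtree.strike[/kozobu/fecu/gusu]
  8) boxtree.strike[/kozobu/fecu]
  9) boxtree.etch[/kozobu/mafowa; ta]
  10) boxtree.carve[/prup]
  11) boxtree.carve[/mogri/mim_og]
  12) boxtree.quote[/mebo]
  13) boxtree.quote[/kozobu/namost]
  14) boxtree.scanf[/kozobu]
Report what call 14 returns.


Answer: [mafowa, namost]

Derivation:
Calling scanf(p=/), — result: [kozobu/, mebo, wist/].
Next I call etch(p=/kozobu/namost, c=stonaple_am): created.
Invoking quote(p=/kozobu/namost), yielding stonaple_am.
Invoking etch(p=/mebo, c=trecrasluk), — result: overwrote.
I run carve(p=/kozobu/fecu): ok.
I try etch(p=/kozobu/fecu/gusu, c=sucru), which returns created.
I use strike(p=/kozobu/fecu/gusu), yielding ok.
Now I run strike(p=/kozobu/fecu), and observe ok.
Calling etch(p=/kozobu/mafowa, c=ta): created.
I invoke carve(p=/prup), yielding ok.
Calling carve(p=/mogri/mim_og): ToolError: no parent.
I call quote(p=/mebo), which returns trecrasluk.
Then quote(p=/kozobu/namost), giving stonaple_am.
Invoking scanf(p=/kozobu), yielding [mafowa, namost].


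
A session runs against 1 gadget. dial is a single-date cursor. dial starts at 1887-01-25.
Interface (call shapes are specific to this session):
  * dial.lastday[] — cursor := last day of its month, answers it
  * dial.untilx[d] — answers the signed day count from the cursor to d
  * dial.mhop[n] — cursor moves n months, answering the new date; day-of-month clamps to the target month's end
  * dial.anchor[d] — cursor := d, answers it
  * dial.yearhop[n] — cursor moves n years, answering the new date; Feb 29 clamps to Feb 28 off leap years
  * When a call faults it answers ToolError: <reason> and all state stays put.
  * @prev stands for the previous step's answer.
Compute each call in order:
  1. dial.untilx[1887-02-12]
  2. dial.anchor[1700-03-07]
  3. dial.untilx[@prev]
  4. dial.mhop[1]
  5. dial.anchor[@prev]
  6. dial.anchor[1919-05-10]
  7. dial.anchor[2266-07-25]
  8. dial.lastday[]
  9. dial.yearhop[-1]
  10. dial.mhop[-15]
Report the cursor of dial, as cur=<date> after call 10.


% dial.untilx d: 1887-02-12
[out] 18
% dial.anchor d: 1700-03-07
[out] 1700-03-07
% dial.untilx d: @prev
[out] 0
% dial.mhop n: 1
[out] 1700-04-07
% dial.anchor d: @prev
[out] 1700-04-07
% dial.anchor d: 1919-05-10
[out] 1919-05-10
% dial.anchor d: 2266-07-25
[out] 2266-07-25
% dial.lastday
[out] 2266-07-31
% dial.yearhop n: -1
[out] 2265-07-31
% dial.mhop n: -15
[out] 2264-04-30

Answer: cur=2264-04-30


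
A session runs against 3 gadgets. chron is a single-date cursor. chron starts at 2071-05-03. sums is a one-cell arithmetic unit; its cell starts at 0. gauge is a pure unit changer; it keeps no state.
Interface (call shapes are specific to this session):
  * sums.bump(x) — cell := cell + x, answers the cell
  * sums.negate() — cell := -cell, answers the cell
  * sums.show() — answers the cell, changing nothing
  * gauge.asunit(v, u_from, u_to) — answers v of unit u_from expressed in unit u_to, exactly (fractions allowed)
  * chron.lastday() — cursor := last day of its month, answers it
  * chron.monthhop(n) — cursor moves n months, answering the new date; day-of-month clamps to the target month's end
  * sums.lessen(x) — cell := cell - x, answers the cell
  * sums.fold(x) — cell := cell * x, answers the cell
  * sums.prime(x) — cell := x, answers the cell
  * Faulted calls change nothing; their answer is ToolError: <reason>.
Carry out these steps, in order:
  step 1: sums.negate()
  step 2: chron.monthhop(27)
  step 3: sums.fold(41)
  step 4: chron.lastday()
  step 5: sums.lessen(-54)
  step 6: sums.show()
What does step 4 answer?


;; 1. negate() ~> 0
;; 2. monthhop(n→27) ~> 2073-08-03
;; 3. fold(x→41) ~> 0
;; 4. lastday() ~> 2073-08-31
;; 5. lessen(x→-54) ~> 54
;; 6. show() ~> 54

Answer: 2073-08-31


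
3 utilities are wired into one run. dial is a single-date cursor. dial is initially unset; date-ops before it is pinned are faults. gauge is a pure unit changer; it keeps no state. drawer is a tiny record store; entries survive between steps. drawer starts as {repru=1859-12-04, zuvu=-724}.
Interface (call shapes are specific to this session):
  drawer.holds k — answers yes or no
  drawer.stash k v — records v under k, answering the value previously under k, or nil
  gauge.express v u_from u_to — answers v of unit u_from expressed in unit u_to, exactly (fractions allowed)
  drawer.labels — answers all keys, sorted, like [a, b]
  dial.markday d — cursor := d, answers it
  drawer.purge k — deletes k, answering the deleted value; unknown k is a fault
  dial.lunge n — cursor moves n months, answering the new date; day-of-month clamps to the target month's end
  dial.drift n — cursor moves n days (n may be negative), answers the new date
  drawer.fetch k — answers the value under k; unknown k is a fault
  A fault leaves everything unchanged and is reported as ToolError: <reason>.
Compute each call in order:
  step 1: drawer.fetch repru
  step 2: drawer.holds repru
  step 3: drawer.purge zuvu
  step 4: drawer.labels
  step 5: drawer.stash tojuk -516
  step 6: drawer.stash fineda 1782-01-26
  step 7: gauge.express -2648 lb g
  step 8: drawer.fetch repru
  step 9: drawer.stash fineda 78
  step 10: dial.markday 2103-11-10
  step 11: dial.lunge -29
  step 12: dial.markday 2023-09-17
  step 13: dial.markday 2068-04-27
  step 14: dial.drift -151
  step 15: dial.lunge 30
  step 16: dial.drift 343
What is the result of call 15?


·→ drawer.fetch(repru)
·← 1859-12-04
·→ drawer.holds(repru)
·← yes
·→ drawer.purge(zuvu)
·← -724
·→ drawer.labels()
·← [repru]
·→ drawer.stash(tojuk, -516)
·← nil
·→ drawer.stash(fineda, 1782-01-26)
·← nil
·→ gauge.express(-2648, lb, g)
·← -15013907447/12500
·→ drawer.fetch(repru)
·← 1859-12-04
·→ drawer.stash(fineda, 78)
·← 1782-01-26
·→ dial.markday(2103-11-10)
·← 2103-11-10
·→ dial.lunge(-29)
·← 2101-06-10
·→ dial.markday(2023-09-17)
·← 2023-09-17
·→ dial.markday(2068-04-27)
·← 2068-04-27
·→ dial.drift(-151)
·← 2067-11-28
·→ dial.lunge(30)
·← 2070-05-28
·→ dial.drift(343)
·← 2071-05-06

Answer: 2070-05-28


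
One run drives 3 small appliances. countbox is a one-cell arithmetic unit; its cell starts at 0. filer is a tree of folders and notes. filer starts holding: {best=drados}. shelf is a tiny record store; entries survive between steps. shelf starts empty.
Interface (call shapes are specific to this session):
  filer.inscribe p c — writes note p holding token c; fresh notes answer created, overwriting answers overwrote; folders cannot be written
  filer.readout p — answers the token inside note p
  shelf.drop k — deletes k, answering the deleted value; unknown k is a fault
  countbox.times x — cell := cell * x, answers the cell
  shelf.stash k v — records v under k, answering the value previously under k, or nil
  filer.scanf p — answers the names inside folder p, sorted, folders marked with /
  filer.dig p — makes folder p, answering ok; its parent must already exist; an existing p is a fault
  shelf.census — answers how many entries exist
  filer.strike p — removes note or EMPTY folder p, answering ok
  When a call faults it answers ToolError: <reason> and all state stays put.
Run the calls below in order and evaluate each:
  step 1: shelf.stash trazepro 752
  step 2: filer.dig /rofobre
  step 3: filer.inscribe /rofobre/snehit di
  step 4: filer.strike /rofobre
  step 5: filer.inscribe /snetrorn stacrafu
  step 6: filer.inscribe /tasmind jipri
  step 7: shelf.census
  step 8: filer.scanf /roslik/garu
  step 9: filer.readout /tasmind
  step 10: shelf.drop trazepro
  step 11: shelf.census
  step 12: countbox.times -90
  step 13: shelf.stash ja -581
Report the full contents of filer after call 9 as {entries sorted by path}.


Answer: {best=drados, rofobre/, rofobre/snehit=di, snetrorn=stacrafu, tasmind=jipri}

Derivation:
>>> stash k: trazepro v: 752
  nil
>>> dig p: /rofobre
  ok
>>> inscribe p: /rofobre/snehit c: di
  created
>>> strike p: /rofobre
  ToolError: not empty
>>> inscribe p: /snetrorn c: stacrafu
  created
>>> inscribe p: /tasmind c: jipri
  created
>>> census
  1
>>> scanf p: /roslik/garu
  ToolError: not found
>>> readout p: /tasmind
  jipri
>>> drop k: trazepro
  752
>>> census
  0
>>> times x: -90
  0
>>> stash k: ja v: -581
  nil


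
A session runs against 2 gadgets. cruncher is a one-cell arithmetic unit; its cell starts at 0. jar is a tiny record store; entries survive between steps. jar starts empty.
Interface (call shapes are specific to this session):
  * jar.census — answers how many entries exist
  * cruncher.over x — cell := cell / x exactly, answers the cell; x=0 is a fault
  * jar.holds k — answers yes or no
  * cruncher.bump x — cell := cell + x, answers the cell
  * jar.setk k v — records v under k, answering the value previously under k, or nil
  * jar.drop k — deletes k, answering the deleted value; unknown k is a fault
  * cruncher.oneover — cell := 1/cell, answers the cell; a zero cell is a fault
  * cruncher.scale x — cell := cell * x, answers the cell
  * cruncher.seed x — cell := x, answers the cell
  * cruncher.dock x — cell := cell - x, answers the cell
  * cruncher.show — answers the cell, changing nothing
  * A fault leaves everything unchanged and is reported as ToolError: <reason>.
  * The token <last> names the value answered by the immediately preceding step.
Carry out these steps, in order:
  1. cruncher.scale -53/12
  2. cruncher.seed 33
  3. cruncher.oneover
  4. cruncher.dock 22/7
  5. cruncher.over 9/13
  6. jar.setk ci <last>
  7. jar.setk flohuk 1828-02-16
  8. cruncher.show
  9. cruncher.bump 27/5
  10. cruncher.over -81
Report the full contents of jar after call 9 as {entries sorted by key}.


Answer: {ci=-9347/2079, flohuk=1828-02-16}

Derivation:
Act: scale[x→-53/12]
Obs: 0
Act: seed[x→33]
Obs: 33
Act: oneover[]
Obs: 1/33
Act: dock[x→22/7]
Obs: -719/231
Act: over[x→9/13]
Obs: -9347/2079
Act: setk[k→ci; v→<last>]
Obs: nil
Act: setk[k→flohuk; v→1828-02-16]
Obs: nil
Act: show[]
Obs: -9347/2079
Act: bump[x→27/5]
Obs: 9398/10395
Act: over[x→-81]
Obs: -9398/841995


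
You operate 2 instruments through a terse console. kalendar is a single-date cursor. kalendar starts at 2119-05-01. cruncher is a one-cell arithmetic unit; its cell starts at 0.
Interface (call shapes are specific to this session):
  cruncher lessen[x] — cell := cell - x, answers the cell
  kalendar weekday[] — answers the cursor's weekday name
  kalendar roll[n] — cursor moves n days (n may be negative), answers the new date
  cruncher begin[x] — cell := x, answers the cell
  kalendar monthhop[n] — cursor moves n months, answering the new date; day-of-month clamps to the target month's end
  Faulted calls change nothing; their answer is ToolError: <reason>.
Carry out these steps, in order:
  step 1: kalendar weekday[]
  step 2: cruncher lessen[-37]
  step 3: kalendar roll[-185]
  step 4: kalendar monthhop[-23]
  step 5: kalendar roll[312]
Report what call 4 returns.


Answer: 2116-11-28

Derivation:
Act: kalendar weekday[]
Obs: Monday
Act: cruncher lessen[x=-37]
Obs: 37
Act: kalendar roll[n=-185]
Obs: 2118-10-28
Act: kalendar monthhop[n=-23]
Obs: 2116-11-28
Act: kalendar roll[n=312]
Obs: 2117-10-06


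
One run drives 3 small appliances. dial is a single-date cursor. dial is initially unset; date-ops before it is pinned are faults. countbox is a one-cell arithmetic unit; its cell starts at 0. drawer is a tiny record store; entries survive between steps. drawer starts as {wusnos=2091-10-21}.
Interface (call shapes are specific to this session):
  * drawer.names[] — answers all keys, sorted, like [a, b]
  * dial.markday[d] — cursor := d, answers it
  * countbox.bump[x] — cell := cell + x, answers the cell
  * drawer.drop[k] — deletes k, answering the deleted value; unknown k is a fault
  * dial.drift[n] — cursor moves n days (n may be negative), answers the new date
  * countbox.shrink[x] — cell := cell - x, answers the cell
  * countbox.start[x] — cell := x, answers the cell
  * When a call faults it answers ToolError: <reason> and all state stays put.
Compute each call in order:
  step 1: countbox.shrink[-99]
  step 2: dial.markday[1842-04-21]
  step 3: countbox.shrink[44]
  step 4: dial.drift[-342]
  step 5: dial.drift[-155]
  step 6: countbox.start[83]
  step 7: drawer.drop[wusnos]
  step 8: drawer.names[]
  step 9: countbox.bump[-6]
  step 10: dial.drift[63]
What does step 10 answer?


Answer: 1841-02-11

Derivation:
// shrink(x='-99') == 99
// markday(d='1842-04-21') == 1842-04-21
// shrink(x='44') == 55
// drift(n='-342') == 1841-05-14
// drift(n='-155') == 1840-12-10
// start(x='83') == 83
// drop(k='wusnos') == 2091-10-21
// names() == []
// bump(x='-6') == 77
// drift(n='63') == 1841-02-11


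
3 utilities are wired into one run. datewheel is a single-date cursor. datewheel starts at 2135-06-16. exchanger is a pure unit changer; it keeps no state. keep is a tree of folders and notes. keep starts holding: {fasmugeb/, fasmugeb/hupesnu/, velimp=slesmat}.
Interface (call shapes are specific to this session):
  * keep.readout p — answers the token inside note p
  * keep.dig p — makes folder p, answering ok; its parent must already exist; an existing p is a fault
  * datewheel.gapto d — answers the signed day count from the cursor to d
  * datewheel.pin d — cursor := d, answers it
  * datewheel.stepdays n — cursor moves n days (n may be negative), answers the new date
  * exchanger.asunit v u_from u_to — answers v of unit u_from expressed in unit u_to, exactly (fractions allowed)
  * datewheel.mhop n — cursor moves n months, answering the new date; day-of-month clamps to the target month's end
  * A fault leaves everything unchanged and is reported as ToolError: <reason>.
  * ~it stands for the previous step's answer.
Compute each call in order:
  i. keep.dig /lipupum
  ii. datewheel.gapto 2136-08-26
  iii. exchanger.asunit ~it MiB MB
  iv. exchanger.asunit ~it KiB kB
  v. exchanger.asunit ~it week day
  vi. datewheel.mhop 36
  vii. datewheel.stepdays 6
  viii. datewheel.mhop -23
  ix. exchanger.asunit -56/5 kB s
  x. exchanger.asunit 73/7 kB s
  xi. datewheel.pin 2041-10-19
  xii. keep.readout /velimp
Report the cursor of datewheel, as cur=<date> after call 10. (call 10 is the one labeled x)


Answer: cur=2136-07-22

Derivation:
# dig(p=/lipupum) => ok
# gapto(d=2136-08-26) => 437
# asunit(v=~it, u_from=MiB, u_to=MB) => 7159808/15625
# asunit(v=~it, u_from=KiB, u_to=kB) => 916455424/1953125
# asunit(v=~it, u_from=week, u_to=day) => 6415187968/1953125
# mhop(n=36) => 2138-06-16
# stepdays(n=6) => 2138-06-22
# mhop(n=-23) => 2136-07-22
# asunit(v=-56/5, u_from=kB, u_to=s) => ToolError: incompatible units
# asunit(v=73/7, u_from=kB, u_to=s) => ToolError: incompatible units
# pin(d=2041-10-19) => 2041-10-19
# readout(p=/velimp) => slesmat


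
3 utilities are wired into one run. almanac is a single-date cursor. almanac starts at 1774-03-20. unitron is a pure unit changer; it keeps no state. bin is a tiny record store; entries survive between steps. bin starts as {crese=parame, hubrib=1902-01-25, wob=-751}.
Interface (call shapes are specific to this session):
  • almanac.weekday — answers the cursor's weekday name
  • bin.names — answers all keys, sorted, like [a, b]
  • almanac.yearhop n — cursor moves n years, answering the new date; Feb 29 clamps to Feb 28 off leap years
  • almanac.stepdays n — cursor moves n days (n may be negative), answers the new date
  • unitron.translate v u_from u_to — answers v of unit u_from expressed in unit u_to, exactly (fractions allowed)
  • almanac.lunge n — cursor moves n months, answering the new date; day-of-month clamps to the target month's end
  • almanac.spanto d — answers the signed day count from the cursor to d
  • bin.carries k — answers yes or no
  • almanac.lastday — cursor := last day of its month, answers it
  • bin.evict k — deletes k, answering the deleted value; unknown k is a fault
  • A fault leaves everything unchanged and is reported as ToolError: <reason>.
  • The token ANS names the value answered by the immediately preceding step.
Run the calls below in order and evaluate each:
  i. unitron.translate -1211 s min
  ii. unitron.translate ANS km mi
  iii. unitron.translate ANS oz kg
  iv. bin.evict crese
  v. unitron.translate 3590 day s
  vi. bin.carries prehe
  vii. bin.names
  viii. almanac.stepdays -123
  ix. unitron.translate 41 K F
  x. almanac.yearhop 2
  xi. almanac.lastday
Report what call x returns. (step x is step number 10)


I invoke translate passing v: -1211, u_from: s, u_to: min, → -1211/60.
Using translate passing v: ANS, u_from: km, u_to: mi, giving -3784375/301752.
I try translate passing v: ANS, u_from: oz, u_to: kg, which returns -4993639637/14045184000.
Then evict passing k: crese: parame.
Next I call translate passing v: 3590, u_from: day, u_to: s, giving 310176000.
I invoke carries passing k: prehe, and see no.
Then names(), — result: [hubrib, wob].
Now I run stepdays passing n: -123, and observe 1773-11-17.
Invoking translate passing v: 41, u_from: K, u_to: F, which returns -38587/100.
I run yearhop passing n: 2, giving 1775-11-17.
Using lastday(), and get 1775-11-30.

Answer: 1775-11-17


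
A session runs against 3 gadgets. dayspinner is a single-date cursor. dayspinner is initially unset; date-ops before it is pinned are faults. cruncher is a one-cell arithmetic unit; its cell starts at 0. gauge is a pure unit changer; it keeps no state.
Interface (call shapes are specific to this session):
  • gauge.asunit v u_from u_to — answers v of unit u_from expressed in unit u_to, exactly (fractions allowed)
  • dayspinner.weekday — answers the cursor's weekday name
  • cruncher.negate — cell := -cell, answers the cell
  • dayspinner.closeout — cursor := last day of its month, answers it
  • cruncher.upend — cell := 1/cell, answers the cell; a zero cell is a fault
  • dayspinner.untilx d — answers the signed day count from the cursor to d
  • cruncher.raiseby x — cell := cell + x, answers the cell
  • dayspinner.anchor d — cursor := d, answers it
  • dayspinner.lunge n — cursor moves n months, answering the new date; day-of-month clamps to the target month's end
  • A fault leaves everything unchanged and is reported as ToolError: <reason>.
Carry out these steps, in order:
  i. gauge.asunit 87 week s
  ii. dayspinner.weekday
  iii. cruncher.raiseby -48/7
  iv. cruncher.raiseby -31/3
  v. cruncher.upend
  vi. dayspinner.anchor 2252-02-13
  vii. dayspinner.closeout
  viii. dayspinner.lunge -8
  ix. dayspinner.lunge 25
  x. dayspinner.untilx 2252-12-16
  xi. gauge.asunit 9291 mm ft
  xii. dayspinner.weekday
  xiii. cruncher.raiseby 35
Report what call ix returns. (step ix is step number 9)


>>> gauge.asunit v: 87 u_from: week u_to: s
  52617600
>>> dayspinner.weekday
  ToolError: no date set
>>> cruncher.raiseby x: -48/7
  -48/7
>>> cruncher.raiseby x: -31/3
  -361/21
>>> cruncher.upend
  -21/361
>>> dayspinner.anchor d: 2252-02-13
  2252-02-13
>>> dayspinner.closeout
  2252-02-29
>>> dayspinner.lunge n: -8
  2251-06-29
>>> dayspinner.lunge n: 25
  2253-07-29
>>> dayspinner.untilx d: 2252-12-16
  -225
>>> gauge.asunit v: 9291 u_from: mm u_to: ft
  15485/508
>>> dayspinner.weekday
  Friday
>>> cruncher.raiseby x: 35
  12614/361

Answer: 2253-07-29


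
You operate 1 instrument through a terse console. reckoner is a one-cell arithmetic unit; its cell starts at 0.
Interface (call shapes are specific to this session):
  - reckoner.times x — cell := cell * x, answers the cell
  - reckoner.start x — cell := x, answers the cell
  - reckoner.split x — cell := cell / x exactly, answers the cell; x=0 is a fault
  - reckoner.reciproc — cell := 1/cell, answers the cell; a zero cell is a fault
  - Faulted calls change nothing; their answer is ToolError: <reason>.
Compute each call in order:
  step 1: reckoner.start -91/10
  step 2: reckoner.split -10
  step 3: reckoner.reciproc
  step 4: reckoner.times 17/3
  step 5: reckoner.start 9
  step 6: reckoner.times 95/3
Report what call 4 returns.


Answer: 1700/273

Derivation:
// reckoner.start(x→-91/10) -> -91/10
// reckoner.split(x→-10) -> 91/100
// reckoner.reciproc() -> 100/91
// reckoner.times(x→17/3) -> 1700/273
// reckoner.start(x→9) -> 9
// reckoner.times(x→95/3) -> 285


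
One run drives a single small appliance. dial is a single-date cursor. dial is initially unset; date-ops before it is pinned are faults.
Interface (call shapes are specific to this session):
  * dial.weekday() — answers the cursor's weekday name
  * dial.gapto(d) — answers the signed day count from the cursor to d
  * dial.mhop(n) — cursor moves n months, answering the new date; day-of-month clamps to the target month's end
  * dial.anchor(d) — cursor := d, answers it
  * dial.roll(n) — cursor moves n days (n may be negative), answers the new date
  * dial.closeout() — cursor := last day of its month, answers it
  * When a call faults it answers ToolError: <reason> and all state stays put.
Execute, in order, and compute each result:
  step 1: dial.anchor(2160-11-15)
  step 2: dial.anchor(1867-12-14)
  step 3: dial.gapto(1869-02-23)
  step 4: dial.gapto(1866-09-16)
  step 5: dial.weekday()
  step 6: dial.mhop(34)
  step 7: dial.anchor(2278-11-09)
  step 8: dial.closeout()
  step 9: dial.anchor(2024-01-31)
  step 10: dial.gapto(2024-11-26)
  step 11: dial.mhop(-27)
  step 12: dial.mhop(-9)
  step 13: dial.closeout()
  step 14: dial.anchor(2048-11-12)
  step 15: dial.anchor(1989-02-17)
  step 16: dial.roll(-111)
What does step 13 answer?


I use dial.anchor passing 2160-11-15, which returns 2160-11-15.
I call dial.anchor passing 1867-12-14, which returns 1867-12-14.
I use dial.gapto passing 1869-02-23: 437.
I run dial.gapto passing 1866-09-16, and see -454.
Using dial.weekday, — result: Saturday.
Next I call dial.mhop passing 34, giving 1870-10-14.
Next I call dial.anchor passing 2278-11-09, and see 2278-11-09.
Invoking dial.closeout, and get 2278-11-30.
Invoking dial.anchor passing 2024-01-31, and observe 2024-01-31.
Invoking dial.gapto passing 2024-11-26, and see 300.
Then dial.mhop passing -27, which returns 2021-10-31.
I use dial.mhop passing -9, giving 2021-01-31.
Invoking dial.closeout, giving 2021-01-31.
Now I run dial.anchor passing 2048-11-12, → 2048-11-12.
Invoking dial.anchor passing 1989-02-17, and get 1989-02-17.
Calling dial.roll passing -111, giving 1988-10-29.

Answer: 2021-01-31


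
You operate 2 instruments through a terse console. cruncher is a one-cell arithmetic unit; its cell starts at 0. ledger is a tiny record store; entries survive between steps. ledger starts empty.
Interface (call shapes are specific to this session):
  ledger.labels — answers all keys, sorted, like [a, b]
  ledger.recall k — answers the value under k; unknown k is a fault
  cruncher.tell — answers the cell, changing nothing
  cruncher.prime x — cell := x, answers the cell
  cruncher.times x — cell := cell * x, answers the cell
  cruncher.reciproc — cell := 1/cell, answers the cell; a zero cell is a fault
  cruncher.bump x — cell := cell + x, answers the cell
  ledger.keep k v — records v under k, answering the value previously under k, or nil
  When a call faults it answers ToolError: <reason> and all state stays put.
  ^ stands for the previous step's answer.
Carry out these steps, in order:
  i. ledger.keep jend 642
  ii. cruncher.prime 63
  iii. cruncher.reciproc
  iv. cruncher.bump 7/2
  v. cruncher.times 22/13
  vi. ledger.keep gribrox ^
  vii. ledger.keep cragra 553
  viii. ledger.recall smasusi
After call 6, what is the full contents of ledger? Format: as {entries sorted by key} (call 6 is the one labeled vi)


> keep k='jend' v='642'
:: nil
> prime x='63'
:: 63
> reciproc
:: 1/63
> bump x='7/2'
:: 443/126
> times x='22/13'
:: 4873/819
> keep k='gribrox' v='^'
:: nil
> keep k='cragra' v='553'
:: nil
> recall k='smasusi'
:: ToolError: no such key smasusi

Answer: {gribrox=4873/819, jend=642}


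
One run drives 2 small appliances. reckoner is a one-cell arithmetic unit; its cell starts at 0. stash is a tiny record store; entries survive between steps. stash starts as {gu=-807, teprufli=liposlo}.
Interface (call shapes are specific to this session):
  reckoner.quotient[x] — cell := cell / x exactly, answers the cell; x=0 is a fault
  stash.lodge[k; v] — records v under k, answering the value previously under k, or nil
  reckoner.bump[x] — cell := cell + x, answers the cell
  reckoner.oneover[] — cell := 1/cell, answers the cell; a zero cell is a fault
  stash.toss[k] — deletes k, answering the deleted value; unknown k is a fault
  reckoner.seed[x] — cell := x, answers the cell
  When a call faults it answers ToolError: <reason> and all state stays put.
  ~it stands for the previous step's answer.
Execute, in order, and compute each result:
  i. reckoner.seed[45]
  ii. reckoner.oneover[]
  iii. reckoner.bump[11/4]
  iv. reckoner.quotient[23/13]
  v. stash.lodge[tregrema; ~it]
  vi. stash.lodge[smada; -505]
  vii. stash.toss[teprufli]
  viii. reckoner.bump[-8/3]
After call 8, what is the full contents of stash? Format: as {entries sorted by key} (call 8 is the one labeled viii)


$ reckoner.seed 45
  45
$ reckoner.oneover
  1/45
$ reckoner.bump 11/4
  499/180
$ reckoner.quotient 23/13
  6487/4140
$ stash.lodge tregrema ~it
  nil
$ stash.lodge smada -505
  nil
$ stash.toss teprufli
  liposlo
$ reckoner.bump -8/3
  -4553/4140

Answer: {gu=-807, smada=-505, tregrema=6487/4140}


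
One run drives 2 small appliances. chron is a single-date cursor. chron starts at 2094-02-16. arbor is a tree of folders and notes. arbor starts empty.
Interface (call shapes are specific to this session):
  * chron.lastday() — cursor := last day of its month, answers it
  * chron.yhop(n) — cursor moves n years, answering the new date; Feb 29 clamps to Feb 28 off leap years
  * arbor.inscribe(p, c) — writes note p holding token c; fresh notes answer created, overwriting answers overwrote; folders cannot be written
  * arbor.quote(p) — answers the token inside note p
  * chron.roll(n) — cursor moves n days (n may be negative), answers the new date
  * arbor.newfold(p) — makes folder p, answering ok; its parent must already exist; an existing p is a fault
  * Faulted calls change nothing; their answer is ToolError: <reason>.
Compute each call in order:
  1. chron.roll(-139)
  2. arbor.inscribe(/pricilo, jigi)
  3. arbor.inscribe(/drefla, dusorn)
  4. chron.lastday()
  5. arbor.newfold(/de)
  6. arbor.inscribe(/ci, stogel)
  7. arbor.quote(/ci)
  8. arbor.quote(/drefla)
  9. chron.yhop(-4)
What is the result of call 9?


Answer: 2089-09-30

Derivation:
;; chron.roll(n=-139) : 2093-09-30
;; arbor.inscribe(p=/pricilo, c=jigi) : created
;; arbor.inscribe(p=/drefla, c=dusorn) : created
;; chron.lastday() : 2093-09-30
;; arbor.newfold(p=/de) : ok
;; arbor.inscribe(p=/ci, c=stogel) : created
;; arbor.quote(p=/ci) : stogel
;; arbor.quote(p=/drefla) : dusorn
;; chron.yhop(n=-4) : 2089-09-30


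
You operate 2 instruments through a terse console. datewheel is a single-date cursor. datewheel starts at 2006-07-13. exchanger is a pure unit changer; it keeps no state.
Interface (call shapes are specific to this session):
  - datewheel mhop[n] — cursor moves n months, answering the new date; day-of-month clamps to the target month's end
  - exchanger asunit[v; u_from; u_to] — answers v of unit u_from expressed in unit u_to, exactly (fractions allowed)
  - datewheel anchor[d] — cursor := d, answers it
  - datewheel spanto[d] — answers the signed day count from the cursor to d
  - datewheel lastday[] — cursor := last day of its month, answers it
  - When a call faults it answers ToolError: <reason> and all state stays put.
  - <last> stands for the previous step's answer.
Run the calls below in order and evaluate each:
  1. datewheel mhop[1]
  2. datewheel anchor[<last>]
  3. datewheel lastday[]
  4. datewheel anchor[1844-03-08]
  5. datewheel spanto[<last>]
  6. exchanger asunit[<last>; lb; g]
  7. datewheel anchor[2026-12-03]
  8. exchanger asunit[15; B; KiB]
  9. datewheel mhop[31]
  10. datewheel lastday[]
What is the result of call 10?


Do: datewheel mhop[n='1']
See: 2006-08-13
Do: datewheel anchor[d='<last>']
See: 2006-08-13
Do: datewheel lastday[]
See: 2006-08-31
Do: datewheel anchor[d='1844-03-08']
See: 1844-03-08
Do: datewheel spanto[d='<last>']
See: 0
Do: exchanger asunit[v='<last>'; u_from='lb'; u_to='g']
See: 0
Do: datewheel anchor[d='2026-12-03']
See: 2026-12-03
Do: exchanger asunit[v='15'; u_from='B'; u_to='KiB']
See: 15/1024
Do: datewheel mhop[n='31']
See: 2029-07-03
Do: datewheel lastday[]
See: 2029-07-31

Answer: 2029-07-31


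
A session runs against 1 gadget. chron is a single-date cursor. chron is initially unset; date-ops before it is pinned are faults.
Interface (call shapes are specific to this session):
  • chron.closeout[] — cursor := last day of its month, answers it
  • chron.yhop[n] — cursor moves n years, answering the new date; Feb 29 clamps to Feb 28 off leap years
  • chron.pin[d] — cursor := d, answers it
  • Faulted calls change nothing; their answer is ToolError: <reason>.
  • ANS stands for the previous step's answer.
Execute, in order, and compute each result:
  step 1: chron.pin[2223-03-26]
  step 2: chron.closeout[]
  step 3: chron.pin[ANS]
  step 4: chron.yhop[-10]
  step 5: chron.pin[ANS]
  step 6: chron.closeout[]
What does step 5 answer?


I invoke pin using d='2223-03-26': 2223-03-26.
I call closeout, → 2223-03-31.
Invoking pin using d='ANS', yielding 2223-03-31.
I run yhop using n='-10', and get 2213-03-31.
Using pin using d='ANS': 2213-03-31.
Using closeout(), and see 2213-03-31.

Answer: 2213-03-31


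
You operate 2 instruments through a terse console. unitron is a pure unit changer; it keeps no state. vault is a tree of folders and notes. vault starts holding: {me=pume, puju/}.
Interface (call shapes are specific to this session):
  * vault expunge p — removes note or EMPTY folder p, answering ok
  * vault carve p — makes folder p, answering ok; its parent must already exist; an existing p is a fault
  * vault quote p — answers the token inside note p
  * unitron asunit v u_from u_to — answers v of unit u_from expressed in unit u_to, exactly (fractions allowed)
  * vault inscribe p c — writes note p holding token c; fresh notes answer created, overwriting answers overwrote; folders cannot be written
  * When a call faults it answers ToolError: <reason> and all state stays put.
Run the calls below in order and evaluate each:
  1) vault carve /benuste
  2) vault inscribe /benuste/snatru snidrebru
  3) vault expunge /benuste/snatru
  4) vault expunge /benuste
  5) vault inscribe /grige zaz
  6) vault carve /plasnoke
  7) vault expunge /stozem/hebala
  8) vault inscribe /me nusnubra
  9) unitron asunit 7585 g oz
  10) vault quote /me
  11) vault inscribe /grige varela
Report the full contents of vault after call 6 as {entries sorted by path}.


Answer: {grige=zaz, me=pume, plasnoke/, puju/}

Derivation:
Act: vault carve[/benuste]
Obs: ok
Act: vault inscribe[/benuste/snatru; snidrebru]
Obs: created
Act: vault expunge[/benuste/snatru]
Obs: ok
Act: vault expunge[/benuste]
Obs: ok
Act: vault inscribe[/grige; zaz]
Obs: created
Act: vault carve[/plasnoke]
Obs: ok
Act: vault expunge[/stozem/hebala]
Obs: ToolError: not found
Act: vault inscribe[/me; nusnubra]
Obs: overwrote
Act: unitron asunit[7585; g; oz]
Obs: 12136000000/45359237
Act: vault quote[/me]
Obs: nusnubra
Act: vault inscribe[/grige; varela]
Obs: overwrote
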